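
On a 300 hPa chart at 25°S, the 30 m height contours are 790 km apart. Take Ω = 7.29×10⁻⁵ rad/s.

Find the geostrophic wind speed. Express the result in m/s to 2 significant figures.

6.0 m/s

Coriolis parameter at 25°S:
f = 2Ω sin φ = 2 × 7.29×10⁻⁵ × sin 25° = 6.16×10⁻⁵ s⁻¹
Height gradient: |∂Z/∂n| = 30 m / 790000 m = 3.80×10⁻⁵
On a pressure surface, geostrophic balance gives V_g = (g/f)|∂Z/∂n|:
V_g = 9.81 × 3.80×10⁻⁵ / 6.16×10⁻⁵ = 6.05 m/s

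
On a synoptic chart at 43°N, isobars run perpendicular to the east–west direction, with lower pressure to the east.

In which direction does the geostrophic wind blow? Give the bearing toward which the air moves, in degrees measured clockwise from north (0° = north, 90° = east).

The pressure-gradient force points toward the east (bearing 090°).
Geostrophic balance: in the Northern Hemisphere the Coriolis force deflects motion to the right, so the geostrophic wind blows 90° to the right of the pressure-gradient force (low pressure on the left).
Rotating 090° by 90° clockwise gives 180° — the wind blows toward the south.

180°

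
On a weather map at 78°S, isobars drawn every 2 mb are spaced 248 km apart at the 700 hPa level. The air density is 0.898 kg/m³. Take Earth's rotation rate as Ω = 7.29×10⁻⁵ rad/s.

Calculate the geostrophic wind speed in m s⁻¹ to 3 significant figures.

Coriolis parameter at 78°S:
f = 2Ω sin φ = 2 × 7.29×10⁻⁵ × sin 78° = 1.43×10⁻⁴ s⁻¹
Pressure gradient: |∂P/∂n| = 200 Pa / 248000 m = 8.06×10⁻⁴ Pa/m
Geostrophic balance (pressure-gradient force = Coriolis force):
V_g = (1/(fρ)) |∂P/∂n| = 8.06×10⁻⁴ / (1.43×10⁻⁴ × 0.898) = 6.30 m/s

6.30 m s⁻¹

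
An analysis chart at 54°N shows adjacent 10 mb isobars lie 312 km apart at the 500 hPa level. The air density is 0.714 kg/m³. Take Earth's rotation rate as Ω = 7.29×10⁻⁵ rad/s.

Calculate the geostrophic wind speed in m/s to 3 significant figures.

Coriolis parameter at 54°N:
f = 2Ω sin φ = 2 × 7.29×10⁻⁵ × sin 54° = 1.18×10⁻⁴ s⁻¹
Pressure gradient: |∂P/∂n| = 1000 Pa / 312000 m = 3.21×10⁻³ Pa/m
Geostrophic balance (pressure-gradient force = Coriolis force):
V_g = (1/(fρ)) |∂P/∂n| = 3.21×10⁻³ / (1.18×10⁻⁴ × 0.714) = 38.1 m/s

38.1 m/s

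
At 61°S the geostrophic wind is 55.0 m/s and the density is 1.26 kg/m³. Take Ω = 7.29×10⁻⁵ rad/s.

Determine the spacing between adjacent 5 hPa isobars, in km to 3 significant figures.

Coriolis parameter at 61°S:
f = 2Ω sin φ = 2 × 7.29×10⁻⁵ × sin 61° = 1.28×10⁻⁴ s⁻¹
Geostrophic balance rearranged: |∂P/∂n| = f ρ V_g
|∂P/∂n| = 1.28×10⁻⁴ × 1.26 × 55.0 = 8.84×10⁻³ Pa/m
Isobar spacing: Δn = ΔP/|∂P/∂n| = 500 Pa / 8.84×10⁻³ Pa/m = 56580 m ≈ 56.6 km

56.6 km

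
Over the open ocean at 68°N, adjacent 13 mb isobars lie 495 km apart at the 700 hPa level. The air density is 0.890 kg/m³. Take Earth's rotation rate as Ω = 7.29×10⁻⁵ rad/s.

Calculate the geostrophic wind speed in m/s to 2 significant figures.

22 m/s

Coriolis parameter at 68°N:
f = 2Ω sin φ = 2 × 7.29×10⁻⁵ × sin 68° = 1.35×10⁻⁴ s⁻¹
Pressure gradient: |∂P/∂n| = 1300 Pa / 495000 m = 2.63×10⁻³ Pa/m
Geostrophic balance (pressure-gradient force = Coriolis force):
V_g = (1/(fρ)) |∂P/∂n| = 2.63×10⁻³ / (1.35×10⁻⁴ × 0.890) = 21.8 m/s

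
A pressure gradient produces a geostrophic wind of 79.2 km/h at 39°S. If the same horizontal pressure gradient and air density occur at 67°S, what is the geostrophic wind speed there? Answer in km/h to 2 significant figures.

With the same pressure gradient and density, V_g ∝ 1/f ∝ 1/sin φ.
V₂ = V₁ · sin φ₁ / sin φ₂ = 79.2 × sin 39° / sin 67°
V₂ = 79.2 × 0.6293/0.9205 = 54 km/h

54 km/h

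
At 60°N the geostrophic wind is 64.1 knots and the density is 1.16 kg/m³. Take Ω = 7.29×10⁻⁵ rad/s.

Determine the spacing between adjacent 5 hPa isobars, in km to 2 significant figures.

100 km

Coriolis parameter at 60°N:
f = 2Ω sin φ = 2 × 7.29×10⁻⁵ × sin 60° = 1.26×10⁻⁴ s⁻¹
Wind speed in SI: 64.1 knots = 33.0 m/s
Geostrophic balance rearranged: |∂P/∂n| = f ρ V_g
|∂P/∂n| = 1.26×10⁻⁴ × 1.16 × 33.0 = 4.83×10⁻³ Pa/m
Isobar spacing: Δn = ΔP/|∂P/∂n| = 500 Pa / 4.83×10⁻³ Pa/m = 103521 m ≈ 100 km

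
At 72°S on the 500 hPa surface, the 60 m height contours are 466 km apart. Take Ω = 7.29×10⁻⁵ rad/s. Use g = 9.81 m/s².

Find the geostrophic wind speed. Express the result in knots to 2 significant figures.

18 knots

Coriolis parameter at 72°S:
f = 2Ω sin φ = 2 × 7.29×10⁻⁵ × sin 72° = 1.39×10⁻⁴ s⁻¹
Height gradient: |∂Z/∂n| = 60 m / 466000 m = 1.29×10⁻⁴
On a pressure surface, geostrophic balance gives V_g = (g/f)|∂Z/∂n|:
V_g = 9.81 × 1.29×10⁻⁴ / 1.39×10⁻⁴ = 9.11 m/s
Converting: 9.11 m/s × 1.944 = 18 knots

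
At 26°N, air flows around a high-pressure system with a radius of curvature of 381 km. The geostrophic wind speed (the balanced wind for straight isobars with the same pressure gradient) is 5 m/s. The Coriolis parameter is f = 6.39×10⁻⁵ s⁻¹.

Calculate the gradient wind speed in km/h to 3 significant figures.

Around a high, pressure-gradient force acts outward with centrifugal, so Coriolis balances both:
fV = (1/ρ)|∂P/∂n| + V²/R  →  V² − fR·V + fR·V_g = 0
With fR = 6.39×10⁻⁵ × 381×10³ m = 24.3 m/s:
V = [fR − √((fR)² − 4 fR V_g)]/2 = [24.3 − √(24.3² − 4×24.3×5)]/2 = 7.03 m/s
Supergeostrophic (V > V_g = 5 m/s), as expected around a high.
Converting: 7.03 m/s × 3.6 = 25.3 km/h

25.3 km/h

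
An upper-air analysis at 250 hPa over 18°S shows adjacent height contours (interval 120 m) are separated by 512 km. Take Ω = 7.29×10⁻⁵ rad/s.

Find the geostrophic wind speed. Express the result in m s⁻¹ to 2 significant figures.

51 m s⁻¹

Coriolis parameter at 18°S:
f = 2Ω sin φ = 2 × 7.29×10⁻⁵ × sin 18° = 4.51×10⁻⁵ s⁻¹
Height gradient: |∂Z/∂n| = 120 m / 512000 m = 2.34×10⁻⁴
On a pressure surface, geostrophic balance gives V_g = (g/f)|∂Z/∂n|:
V_g = 9.81 × 2.34×10⁻⁴ / 4.51×10⁻⁵ = 51.0 m/s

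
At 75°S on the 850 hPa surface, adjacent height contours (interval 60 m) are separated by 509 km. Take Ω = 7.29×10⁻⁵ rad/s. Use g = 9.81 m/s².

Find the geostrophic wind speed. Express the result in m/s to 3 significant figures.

Coriolis parameter at 75°S:
f = 2Ω sin φ = 2 × 7.29×10⁻⁵ × sin 75° = 1.41×10⁻⁴ s⁻¹
Height gradient: |∂Z/∂n| = 60 m / 509000 m = 1.18×10⁻⁴
On a pressure surface, geostrophic balance gives V_g = (g/f)|∂Z/∂n|:
V_g = 9.81 × 1.18×10⁻⁴ / 1.41×10⁻⁴ = 8.21 m/s

8.21 m/s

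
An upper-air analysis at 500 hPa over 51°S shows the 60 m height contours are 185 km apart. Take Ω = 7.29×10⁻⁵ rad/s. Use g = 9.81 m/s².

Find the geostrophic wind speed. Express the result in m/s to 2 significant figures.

28 m/s

Coriolis parameter at 51°S:
f = 2Ω sin φ = 2 × 7.29×10⁻⁵ × sin 51° = 1.13×10⁻⁴ s⁻¹
Height gradient: |∂Z/∂n| = 60 m / 185000 m = 3.24×10⁻⁴
On a pressure surface, geostrophic balance gives V_g = (g/f)|∂Z/∂n|:
V_g = 9.81 × 3.24×10⁻⁴ / 1.13×10⁻⁴ = 28.1 m/s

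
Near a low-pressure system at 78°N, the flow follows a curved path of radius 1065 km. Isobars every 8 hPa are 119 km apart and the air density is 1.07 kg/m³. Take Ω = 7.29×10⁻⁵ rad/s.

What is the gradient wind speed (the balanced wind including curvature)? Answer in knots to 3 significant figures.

Coriolis parameter at 78°N:
f = 2Ω sin φ = 2 × 7.29×10⁻⁵ × sin 78° = 1.43×10⁻⁴ s⁻¹
Pressure gradient: |∂P/∂n| = 800 Pa / 119000 m = 6.72×10⁻³ Pa/m
Geostrophic speed: V_g = |∂P/∂n|/(fρ) = 6.72×10⁻³/(1.43×10⁻⁴ × 1.07) = 44.1 m/s
Around a low, centrifugal force acts outward with Coriolis, so pressure-gradient force balances both:
(1/ρ)|∂P/∂n| = fV + V²/R  →  V² + fR·V − fR·V_g = 0
With fR = 1.43×10⁻⁴ × 1065×10³ m = 152 m/s:
V = [−fR + √((fR)² + 4 fR V_g)]/2 = [−152 + √(152² + 4×152×44.1)]/2 = 35.7 m/s
Subgeostrophic (V < V_g = 44.1 m/s), as expected around a low.
Converting: 35.7 m/s × 1.944 = 69.3 knots

69.3 knots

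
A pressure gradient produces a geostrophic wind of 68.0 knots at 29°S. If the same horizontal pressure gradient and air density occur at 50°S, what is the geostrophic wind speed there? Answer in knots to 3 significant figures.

With the same pressure gradient and density, V_g ∝ 1/f ∝ 1/sin φ.
V₂ = V₁ · sin φ₁ / sin φ₂ = 68.0 × sin 29° / sin 50°
V₂ = 68.0 × 0.4848/0.7660 = 43.0 knots

43.0 knots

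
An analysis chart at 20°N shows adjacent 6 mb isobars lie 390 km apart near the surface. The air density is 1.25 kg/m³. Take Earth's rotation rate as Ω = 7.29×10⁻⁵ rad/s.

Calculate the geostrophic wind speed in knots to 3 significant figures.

48.0 knots

Coriolis parameter at 20°N:
f = 2Ω sin φ = 2 × 7.29×10⁻⁵ × sin 20° = 4.99×10⁻⁵ s⁻¹
Pressure gradient: |∂P/∂n| = 600 Pa / 390000 m = 1.54×10⁻³ Pa/m
Geostrophic balance (pressure-gradient force = Coriolis force):
V_g = (1/(fρ)) |∂P/∂n| = 1.54×10⁻³ / (4.99×10⁻⁵ × 1.25) = 24.7 m/s
Converting: 24.7 m/s × 1.944 = 48.0 knots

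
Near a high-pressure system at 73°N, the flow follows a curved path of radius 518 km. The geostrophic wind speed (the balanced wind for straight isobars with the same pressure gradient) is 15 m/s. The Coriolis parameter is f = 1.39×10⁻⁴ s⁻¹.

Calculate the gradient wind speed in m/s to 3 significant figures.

21.3 m/s

Around a high, pressure-gradient force acts outward with centrifugal, so Coriolis balances both:
fV = (1/ρ)|∂P/∂n| + V²/R  →  V² − fR·V + fR·V_g = 0
With fR = 1.39×10⁻⁴ × 518×10³ m = 72.0 m/s:
V = [fR − √((fR)² − 4 fR V_g)]/2 = [72.0 − √(72.0² − 4×72.0×15)]/2 = 21.3 m/s
Supergeostrophic (V > V_g = 15 m/s), as expected around a high.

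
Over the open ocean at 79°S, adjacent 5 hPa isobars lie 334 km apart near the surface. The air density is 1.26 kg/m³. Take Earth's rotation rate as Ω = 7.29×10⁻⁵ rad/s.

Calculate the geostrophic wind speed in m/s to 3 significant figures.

8.30 m/s

Coriolis parameter at 79°S:
f = 2Ω sin φ = 2 × 7.29×10⁻⁵ × sin 79° = 1.43×10⁻⁴ s⁻¹
Pressure gradient: |∂P/∂n| = 500 Pa / 334000 m = 1.50×10⁻³ Pa/m
Geostrophic balance (pressure-gradient force = Coriolis force):
V_g = (1/(fρ)) |∂P/∂n| = 1.50×10⁻³ / (1.43×10⁻⁴ × 1.26) = 8.30 m/s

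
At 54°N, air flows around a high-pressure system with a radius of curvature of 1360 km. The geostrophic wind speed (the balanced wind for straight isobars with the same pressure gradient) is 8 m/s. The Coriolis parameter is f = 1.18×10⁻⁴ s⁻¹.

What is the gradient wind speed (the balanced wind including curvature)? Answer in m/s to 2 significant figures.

8.4 m/s

Around a high, pressure-gradient force acts outward with centrifugal, so Coriolis balances both:
fV = (1/ρ)|∂P/∂n| + V²/R  →  V² − fR·V + fR·V_g = 0
With fR = 1.18×10⁻⁴ × 1360×10³ m = 160 m/s:
V = [fR − √((fR)² − 4 fR V_g)]/2 = [160 − √(160² − 4×160×8)]/2 = 8.44 m/s
Supergeostrophic (V > V_g = 8 m/s), as expected around a high.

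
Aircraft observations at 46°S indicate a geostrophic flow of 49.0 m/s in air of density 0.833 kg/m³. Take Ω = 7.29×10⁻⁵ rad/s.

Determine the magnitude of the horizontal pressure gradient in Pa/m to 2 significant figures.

4.3×10⁻³ Pa/m

Coriolis parameter at 46°S:
f = 2Ω sin φ = 2 × 7.29×10⁻⁵ × sin 46° = 1.05×10⁻⁴ s⁻¹
Geostrophic balance rearranged: |∂P/∂n| = f ρ V_g
|∂P/∂n| = 1.05×10⁻⁴ × 0.833 × 49.0 = 4.28×10⁻³ Pa/m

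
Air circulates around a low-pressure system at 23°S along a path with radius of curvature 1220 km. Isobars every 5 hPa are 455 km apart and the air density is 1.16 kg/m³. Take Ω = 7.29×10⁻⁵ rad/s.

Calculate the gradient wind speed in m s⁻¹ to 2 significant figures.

14 m s⁻¹

Coriolis parameter at 23°S:
f = 2Ω sin φ = 2 × 7.29×10⁻⁵ × sin 23° = 5.70×10⁻⁵ s⁻¹
Pressure gradient: |∂P/∂n| = 500 Pa / 455000 m = 1.10×10⁻³ Pa/m
Geostrophic speed: V_g = |∂P/∂n|/(fρ) = 1.10×10⁻³/(5.70×10⁻⁵ × 1.16) = 16.6 m/s
Around a low, centrifugal force acts outward with Coriolis, so pressure-gradient force balances both:
(1/ρ)|∂P/∂n| = fV + V²/R  →  V² + fR·V − fR·V_g = 0
With fR = 5.70×10⁻⁵ × 1220×10³ m = 69.5 m/s:
V = [−fR + √((fR)² + 4 fR V_g)]/2 = [−69.5 + √(69.5² + 4×69.5×16.6)]/2 = 13.9 m/s
Subgeostrophic (V < V_g = 16.6 m/s), as expected around a low.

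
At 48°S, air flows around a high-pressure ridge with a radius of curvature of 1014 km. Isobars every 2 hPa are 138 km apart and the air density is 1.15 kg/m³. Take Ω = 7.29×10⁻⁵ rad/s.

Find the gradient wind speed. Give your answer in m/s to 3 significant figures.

Coriolis parameter at 48°S:
f = 2Ω sin φ = 2 × 7.29×10⁻⁵ × sin 48° = 1.08×10⁻⁴ s⁻¹
Pressure gradient: |∂P/∂n| = 200 Pa / 138000 m = 1.45×10⁻³ Pa/m
Geostrophic speed: V_g = |∂P/∂n|/(fρ) = 1.45×10⁻³/(1.08×10⁻⁴ × 1.15) = 11.6 m/s
Around a high, pressure-gradient force acts outward with centrifugal, so Coriolis balances both:
fV = (1/ρ)|∂P/∂n| + V²/R  →  V² − fR·V + fR·V_g = 0
With fR = 1.08×10⁻⁴ × 1014×10³ m = 110 m/s:
V = [fR − √((fR)² − 4 fR V_g)]/2 = [110 − √(110² − 4×110×11.6)]/2 = 13.2 m/s
Supergeostrophic (V > V_g = 11.6 m/s), as expected around a high.

13.2 m/s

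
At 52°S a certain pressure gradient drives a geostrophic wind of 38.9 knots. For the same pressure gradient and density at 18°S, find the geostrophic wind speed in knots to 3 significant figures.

With the same pressure gradient and density, V_g ∝ 1/f ∝ 1/sin φ.
V₂ = V₁ · sin φ₁ / sin φ₂ = 38.9 × sin 52° / sin 18°
V₂ = 38.9 × 0.7880/0.3090 = 99.2 knots

99.2 knots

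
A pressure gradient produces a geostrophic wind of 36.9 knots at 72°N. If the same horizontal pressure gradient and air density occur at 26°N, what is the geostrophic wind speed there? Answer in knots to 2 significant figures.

With the same pressure gradient and density, V_g ∝ 1/f ∝ 1/sin φ.
V₂ = V₁ · sin φ₁ / sin φ₂ = 36.9 × sin 72° / sin 26°
V₂ = 36.9 × 0.9511/0.4384 = 80 knots

80 knots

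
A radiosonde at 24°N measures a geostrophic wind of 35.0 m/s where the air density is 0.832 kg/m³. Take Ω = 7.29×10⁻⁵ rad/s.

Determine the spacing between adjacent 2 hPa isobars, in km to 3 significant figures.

Coriolis parameter at 24°N:
f = 2Ω sin φ = 2 × 7.29×10⁻⁵ × sin 24° = 5.93×10⁻⁵ s⁻¹
Geostrophic balance rearranged: |∂P/∂n| = f ρ V_g
|∂P/∂n| = 5.93×10⁻⁵ × 0.832 × 35.0 = 1.73×10⁻³ Pa/m
Isobar spacing: Δn = ΔP/|∂P/∂n| = 200 Pa / 1.73×10⁻³ Pa/m = 115816 m ≈ 116 km

116 km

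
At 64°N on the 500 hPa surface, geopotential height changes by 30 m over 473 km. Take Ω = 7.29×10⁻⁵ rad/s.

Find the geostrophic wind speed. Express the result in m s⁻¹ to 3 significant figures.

4.75 m s⁻¹

Coriolis parameter at 64°N:
f = 2Ω sin φ = 2 × 7.29×10⁻⁵ × sin 64° = 1.31×10⁻⁴ s⁻¹
Height gradient: |∂Z/∂n| = 30 m / 473000 m = 6.34×10⁻⁵
On a pressure surface, geostrophic balance gives V_g = (g/f)|∂Z/∂n|:
V_g = 9.81 × 6.34×10⁻⁵ / 1.31×10⁻⁴ = 4.75 m/s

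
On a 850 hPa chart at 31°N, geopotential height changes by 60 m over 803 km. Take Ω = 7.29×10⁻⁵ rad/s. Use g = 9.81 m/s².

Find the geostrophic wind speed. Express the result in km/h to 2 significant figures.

35 km/h

Coriolis parameter at 31°N:
f = 2Ω sin φ = 2 × 7.29×10⁻⁵ × sin 31° = 7.51×10⁻⁵ s⁻¹
Height gradient: |∂Z/∂n| = 60 m / 803000 m = 7.47×10⁻⁵
On a pressure surface, geostrophic balance gives V_g = (g/f)|∂Z/∂n|:
V_g = 9.81 × 7.47×10⁻⁵ / 7.51×10⁻⁵ = 9.76 m/s
Converting: 9.76 m/s × 3.6 = 35 km/h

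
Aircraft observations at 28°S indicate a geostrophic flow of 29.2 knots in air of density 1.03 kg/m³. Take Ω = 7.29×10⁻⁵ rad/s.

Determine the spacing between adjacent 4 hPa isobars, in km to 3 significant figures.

378 km

Coriolis parameter at 28°S:
f = 2Ω sin φ = 2 × 7.29×10⁻⁵ × sin 28° = 6.84×10⁻⁵ s⁻¹
Wind speed in SI: 29.2 knots = 15.0 m/s
Geostrophic balance rearranged: |∂P/∂n| = f ρ V_g
|∂P/∂n| = 6.84×10⁻⁵ × 1.03 × 15.0 = 1.06×10⁻³ Pa/m
Isobar spacing: Δn = ΔP/|∂P/∂n| = 400 Pa / 1.06×10⁻³ Pa/m = 377690 m ≈ 378 km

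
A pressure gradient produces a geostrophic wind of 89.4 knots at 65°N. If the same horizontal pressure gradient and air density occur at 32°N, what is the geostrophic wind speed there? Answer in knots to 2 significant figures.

150 knots

With the same pressure gradient and density, V_g ∝ 1/f ∝ 1/sin φ.
V₂ = V₁ · sin φ₁ / sin φ₂ = 89.4 × sin 65° / sin 32°
V₂ = 89.4 × 0.9063/0.5299 = 150 knots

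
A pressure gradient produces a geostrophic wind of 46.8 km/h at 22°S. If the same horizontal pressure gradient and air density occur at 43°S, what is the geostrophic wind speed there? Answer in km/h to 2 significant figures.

26 km/h

With the same pressure gradient and density, V_g ∝ 1/f ∝ 1/sin φ.
V₂ = V₁ · sin φ₁ / sin φ₂ = 46.8 × sin 22° / sin 43°
V₂ = 46.8 × 0.3746/0.6820 = 26 km/h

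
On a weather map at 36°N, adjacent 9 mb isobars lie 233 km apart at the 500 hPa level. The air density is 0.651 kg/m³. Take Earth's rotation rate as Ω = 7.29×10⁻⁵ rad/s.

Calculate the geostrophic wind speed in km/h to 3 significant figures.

249 km/h

Coriolis parameter at 36°N:
f = 2Ω sin φ = 2 × 7.29×10⁻⁵ × sin 36° = 8.57×10⁻⁵ s⁻¹
Pressure gradient: |∂P/∂n| = 900 Pa / 233000 m = 3.86×10⁻³ Pa/m
Geostrophic balance (pressure-gradient force = Coriolis force):
V_g = (1/(fρ)) |∂P/∂n| = 3.86×10⁻³ / (8.57×10⁻⁵ × 0.651) = 69.2 m/s
Converting: 69.2 m/s × 3.6 = 249 km/h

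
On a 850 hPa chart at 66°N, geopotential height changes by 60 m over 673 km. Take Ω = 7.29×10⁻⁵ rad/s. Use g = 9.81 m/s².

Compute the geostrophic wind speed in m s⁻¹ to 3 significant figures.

Coriolis parameter at 66°N:
f = 2Ω sin φ = 2 × 7.29×10⁻⁵ × sin 66° = 1.33×10⁻⁴ s⁻¹
Height gradient: |∂Z/∂n| = 60 m / 673000 m = 8.92×10⁻⁵
On a pressure surface, geostrophic balance gives V_g = (g/f)|∂Z/∂n|:
V_g = 9.81 × 8.92×10⁻⁵ / 1.33×10⁻⁴ = 6.57 m/s

6.57 m s⁻¹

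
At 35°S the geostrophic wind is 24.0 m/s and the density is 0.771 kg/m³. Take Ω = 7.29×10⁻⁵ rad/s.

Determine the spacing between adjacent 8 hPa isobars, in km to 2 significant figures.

Coriolis parameter at 35°S:
f = 2Ω sin φ = 2 × 7.29×10⁻⁵ × sin 35° = 8.36×10⁻⁵ s⁻¹
Geostrophic balance rearranged: |∂P/∂n| = f ρ V_g
|∂P/∂n| = 8.36×10⁻⁵ × 0.771 × 24.0 = 1.55×10⁻³ Pa/m
Isobar spacing: Δn = ΔP/|∂P/∂n| = 800 Pa / 1.55×10⁻³ Pa/m = 516982 m ≈ 520 km

520 km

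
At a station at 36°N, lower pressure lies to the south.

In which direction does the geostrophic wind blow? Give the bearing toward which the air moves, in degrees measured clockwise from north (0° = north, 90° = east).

270°

The pressure-gradient force points toward the south (bearing 180°).
Geostrophic balance: in the Northern Hemisphere the Coriolis force deflects motion to the right, so the geostrophic wind blows 90° to the right of the pressure-gradient force (low pressure on the left).
Rotating 180° by 90° clockwise gives 270° — the wind blows toward the west.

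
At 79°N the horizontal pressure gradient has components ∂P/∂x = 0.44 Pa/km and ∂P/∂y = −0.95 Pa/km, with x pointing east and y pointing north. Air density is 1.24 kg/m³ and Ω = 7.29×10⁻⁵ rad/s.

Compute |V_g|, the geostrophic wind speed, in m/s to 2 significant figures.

Coriolis parameter at 79°N:
f = 2Ω sin φ = 2 × 7.29×10⁻⁵ × sin 79° = 1.43×10⁻⁴ s⁻¹
Component geostrophic relations (x east, y north):
u_g = −(1/(fρ)) ∂P/∂y,  v_g = (1/(fρ)) ∂P/∂x
u_g = −(−0.95×10⁻³)/(1.43×10⁻⁴ × 1.24) = 5.35 m/s;  v_g = (0.44×10⁻³)/(1.43×10⁻⁴ × 1.24) = 2.48 m/s
|V_g| = √(u_g² + v_g²) = 5.90 m/s

5.9 m/s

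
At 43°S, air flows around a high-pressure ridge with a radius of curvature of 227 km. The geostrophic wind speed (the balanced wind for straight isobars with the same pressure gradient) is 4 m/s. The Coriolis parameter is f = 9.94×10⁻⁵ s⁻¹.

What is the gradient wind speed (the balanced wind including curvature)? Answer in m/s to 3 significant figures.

5.20 m/s

Around a high, pressure-gradient force acts outward with centrifugal, so Coriolis balances both:
fV = (1/ρ)|∂P/∂n| + V²/R  →  V² − fR·V + fR·V_g = 0
With fR = 9.94×10⁻⁵ × 227×10³ m = 22.6 m/s:
V = [fR − √((fR)² − 4 fR V_g)]/2 = [22.6 − √(22.6² − 4×22.6×4)]/2 = 5.2 m/s
Supergeostrophic (V > V_g = 4 m/s), as expected around a high.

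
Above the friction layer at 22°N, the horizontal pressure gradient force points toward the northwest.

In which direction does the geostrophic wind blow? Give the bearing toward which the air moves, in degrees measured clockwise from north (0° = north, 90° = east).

The pressure-gradient force points toward the northwest (bearing 315°).
Geostrophic balance: in the Northern Hemisphere the Coriolis force deflects motion to the right, so the geostrophic wind blows 90° to the right of the pressure-gradient force (low pressure on the left).
Rotating 315° by 90° clockwise gives 045° — the wind blows toward the northeast.

045°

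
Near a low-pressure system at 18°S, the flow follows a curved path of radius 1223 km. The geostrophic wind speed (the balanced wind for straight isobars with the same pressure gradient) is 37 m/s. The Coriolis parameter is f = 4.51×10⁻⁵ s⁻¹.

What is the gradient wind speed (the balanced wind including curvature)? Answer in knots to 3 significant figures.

49.3 knots

Around a low, centrifugal force acts outward with Coriolis, so pressure-gradient force balances both:
(1/ρ)|∂P/∂n| = fV + V²/R  →  V² + fR·V − fR·V_g = 0
With fR = 4.51×10⁻⁵ × 1223×10³ m = 55.2 m/s:
V = [−fR + √((fR)² + 4 fR V_g)]/2 = [−55.2 + √(55.2² + 4×55.2×37)]/2 = 25.3 m/s
Subgeostrophic (V < V_g = 37 m/s), as expected around a low.
Converting: 25.3 m/s × 1.944 = 49.3 knots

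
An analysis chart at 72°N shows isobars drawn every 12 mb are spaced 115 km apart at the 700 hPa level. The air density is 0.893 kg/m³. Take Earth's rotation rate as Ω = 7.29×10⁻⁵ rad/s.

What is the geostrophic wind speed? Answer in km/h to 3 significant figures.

303 km/h

Coriolis parameter at 72°N:
f = 2Ω sin φ = 2 × 7.29×10⁻⁵ × sin 72° = 1.39×10⁻⁴ s⁻¹
Pressure gradient: |∂P/∂n| = 1200 Pa / 115000 m = 1.04×10⁻² Pa/m
Geostrophic balance (pressure-gradient force = Coriolis force):
V_g = (1/(fρ)) |∂P/∂n| = 1.04×10⁻² / (1.39×10⁻⁴ × 0.893) = 84.3 m/s
Converting: 84.3 m/s × 3.6 = 303 km/h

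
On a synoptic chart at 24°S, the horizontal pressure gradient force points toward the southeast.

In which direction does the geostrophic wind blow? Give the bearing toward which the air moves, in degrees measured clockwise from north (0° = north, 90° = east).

The pressure-gradient force points toward the southeast (bearing 135°).
Geostrophic balance: in the Southern Hemisphere the Coriolis force deflects motion to the left, so the geostrophic wind blows 90° to the left of the pressure-gradient force (low pressure on the right).
Rotating 135° by 90° counterclockwise gives 045° — the wind blows toward the northeast.

045°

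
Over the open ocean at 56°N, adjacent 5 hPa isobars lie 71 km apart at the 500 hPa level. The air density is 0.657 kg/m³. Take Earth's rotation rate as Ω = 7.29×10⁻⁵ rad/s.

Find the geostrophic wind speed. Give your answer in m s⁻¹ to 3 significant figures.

88.7 m s⁻¹

Coriolis parameter at 56°N:
f = 2Ω sin φ = 2 × 7.29×10⁻⁵ × sin 56° = 1.21×10⁻⁴ s⁻¹
Pressure gradient: |∂P/∂n| = 500 Pa / 71000 m = 7.04×10⁻³ Pa/m
Geostrophic balance (pressure-gradient force = Coriolis force):
V_g = (1/(fρ)) |∂P/∂n| = 7.04×10⁻³ / (1.21×10⁻⁴ × 0.657) = 88.7 m/s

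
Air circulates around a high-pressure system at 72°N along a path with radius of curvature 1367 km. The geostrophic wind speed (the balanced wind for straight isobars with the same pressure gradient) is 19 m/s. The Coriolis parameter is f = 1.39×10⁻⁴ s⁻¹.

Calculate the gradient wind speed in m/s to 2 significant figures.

Around a high, pressure-gradient force acts outward with centrifugal, so Coriolis balances both:
fV = (1/ρ)|∂P/∂n| + V²/R  →  V² − fR·V + fR·V_g = 0
With fR = 1.39×10⁻⁴ × 1367×10³ m = 190 m/s:
V = [fR − √((fR)² − 4 fR V_g)]/2 = [190 − √(190² − 4×190×19)]/2 = 21.4 m/s
Supergeostrophic (V > V_g = 19 m/s), as expected around a high.

21 m/s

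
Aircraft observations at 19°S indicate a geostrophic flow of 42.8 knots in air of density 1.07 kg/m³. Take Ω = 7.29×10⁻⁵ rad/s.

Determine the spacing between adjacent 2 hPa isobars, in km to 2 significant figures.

180 km

Coriolis parameter at 19°S:
f = 2Ω sin φ = 2 × 7.29×10⁻⁵ × sin 19° = 4.75×10⁻⁵ s⁻¹
Wind speed in SI: 42.8 knots = 22.0 m/s
Geostrophic balance rearranged: |∂P/∂n| = f ρ V_g
|∂P/∂n| = 4.75×10⁻⁵ × 1.07 × 22.0 = 1.12×10⁻³ Pa/m
Isobar spacing: Δn = ΔP/|∂P/∂n| = 200 Pa / 1.12×10⁻³ Pa/m = 178840 m ≈ 180 km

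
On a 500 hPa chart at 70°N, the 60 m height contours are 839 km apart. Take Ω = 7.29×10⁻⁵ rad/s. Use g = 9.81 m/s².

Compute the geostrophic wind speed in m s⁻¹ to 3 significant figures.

5.12 m s⁻¹

Coriolis parameter at 70°N:
f = 2Ω sin φ = 2 × 7.29×10⁻⁵ × sin 70° = 1.37×10⁻⁴ s⁻¹
Height gradient: |∂Z/∂n| = 60 m / 839000 m = 7.15×10⁻⁵
On a pressure surface, geostrophic balance gives V_g = (g/f)|∂Z/∂n|:
V_g = 9.81 × 7.15×10⁻⁵ / 1.37×10⁻⁴ = 5.12 m/s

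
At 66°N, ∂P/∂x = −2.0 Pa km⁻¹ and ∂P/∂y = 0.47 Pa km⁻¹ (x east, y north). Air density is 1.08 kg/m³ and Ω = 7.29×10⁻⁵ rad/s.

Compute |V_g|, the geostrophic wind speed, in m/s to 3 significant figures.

14.3 m/s

Coriolis parameter at 66°N:
f = 2Ω sin φ = 2 × 7.29×10⁻⁵ × sin 66° = 1.33×10⁻⁴ s⁻¹
Component geostrophic relations (x east, y north):
u_g = −(1/(fρ)) ∂P/∂y,  v_g = (1/(fρ)) ∂P/∂x
u_g = −(0.47×10⁻³)/(1.33×10⁻⁴ × 1.08) = −3.27 m/s;  v_g = (−2.0×10⁻³)/(1.33×10⁻⁴ × 1.08) = −13.9 m/s
|V_g| = √(u_g² + v_g²) = 14.3 m/s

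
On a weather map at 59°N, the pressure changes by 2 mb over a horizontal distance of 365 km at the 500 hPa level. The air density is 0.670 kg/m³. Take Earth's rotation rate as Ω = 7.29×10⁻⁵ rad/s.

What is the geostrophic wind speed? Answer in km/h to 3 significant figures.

23.6 km/h

Coriolis parameter at 59°N:
f = 2Ω sin φ = 2 × 7.29×10⁻⁵ × sin 59° = 1.25×10⁻⁴ s⁻¹
Pressure gradient: |∂P/∂n| = 200 Pa / 365000 m = 5.48×10⁻⁴ Pa/m
Geostrophic balance (pressure-gradient force = Coriolis force):
V_g = (1/(fρ)) |∂P/∂n| = 5.48×10⁻⁴ / (1.25×10⁻⁴ × 0.670) = 6.54 m/s
Converting: 6.54 m/s × 3.6 = 23.6 km/h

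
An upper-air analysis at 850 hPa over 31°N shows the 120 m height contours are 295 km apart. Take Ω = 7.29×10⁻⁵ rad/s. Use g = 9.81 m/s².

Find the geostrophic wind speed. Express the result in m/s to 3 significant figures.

Coriolis parameter at 31°N:
f = 2Ω sin φ = 2 × 7.29×10⁻⁵ × sin 31° = 7.51×10⁻⁵ s⁻¹
Height gradient: |∂Z/∂n| = 120 m / 295000 m = 4.07×10⁻⁴
On a pressure surface, geostrophic balance gives V_g = (g/f)|∂Z/∂n|:
V_g = 9.81 × 4.07×10⁻⁴ / 7.51×10⁻⁵ = 53.1 m/s

53.1 m/s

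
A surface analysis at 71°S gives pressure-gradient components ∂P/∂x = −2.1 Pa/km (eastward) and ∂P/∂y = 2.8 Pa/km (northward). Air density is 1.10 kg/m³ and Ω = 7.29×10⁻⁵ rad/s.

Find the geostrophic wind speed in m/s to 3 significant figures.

Coriolis parameter at 71°S:
f = 2Ω sin φ = 2 × 7.29×10⁻⁵ × sin 71° = 1.38×10⁻⁴ s⁻¹
In the Southern Hemisphere f is negative: f = −1.38×10⁻⁴ s⁻¹.
Component geostrophic relations (x east, y north):
u_g = −(1/(fρ)) ∂P/∂y,  v_g = (1/(fρ)) ∂P/∂x
u_g = −(2.8×10⁻³)/(−1.38×10⁻⁴ × 1.10) = 18.5 m/s;  v_g = (−2.1×10⁻³)/(−1.38×10⁻⁴ × 1.10) = 13.8 m/s
|V_g| = √(u_g² + v_g²) = 23.1 m/s

23.1 m/s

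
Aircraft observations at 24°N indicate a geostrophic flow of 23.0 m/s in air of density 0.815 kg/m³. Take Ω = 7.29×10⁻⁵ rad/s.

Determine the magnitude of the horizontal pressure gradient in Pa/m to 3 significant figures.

Coriolis parameter at 24°N:
f = 2Ω sin φ = 2 × 7.29×10⁻⁵ × sin 24° = 5.93×10⁻⁵ s⁻¹
Geostrophic balance rearranged: |∂P/∂n| = f ρ V_g
|∂P/∂n| = 5.93×10⁻⁵ × 0.815 × 23.0 = 1.11×10⁻³ Pa/m

1.11×10⁻³ Pa/m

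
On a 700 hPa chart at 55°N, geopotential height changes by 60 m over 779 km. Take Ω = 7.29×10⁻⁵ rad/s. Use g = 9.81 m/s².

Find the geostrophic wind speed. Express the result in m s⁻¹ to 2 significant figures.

6.3 m s⁻¹

Coriolis parameter at 55°N:
f = 2Ω sin φ = 2 × 7.29×10⁻⁵ × sin 55° = 1.19×10⁻⁴ s⁻¹
Height gradient: |∂Z/∂n| = 60 m / 779000 m = 7.70×10⁻⁵
On a pressure surface, geostrophic balance gives V_g = (g/f)|∂Z/∂n|:
V_g = 9.81 × 7.70×10⁻⁵ / 1.19×10⁻⁴ = 6.33 m/s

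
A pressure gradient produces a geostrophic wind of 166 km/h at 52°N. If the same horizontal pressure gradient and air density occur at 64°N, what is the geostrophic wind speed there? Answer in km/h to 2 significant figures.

With the same pressure gradient and density, V_g ∝ 1/f ∝ 1/sin φ.
V₂ = V₁ · sin φ₁ / sin φ₂ = 166 × sin 52° / sin 64°
V₂ = 166 × 0.7880/0.8988 = 150 km/h

150 km/h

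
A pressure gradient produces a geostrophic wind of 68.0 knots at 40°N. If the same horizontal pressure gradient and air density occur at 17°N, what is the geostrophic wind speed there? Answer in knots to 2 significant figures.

150 knots

With the same pressure gradient and density, V_g ∝ 1/f ∝ 1/sin φ.
V₂ = V₁ · sin φ₁ / sin φ₂ = 68.0 × sin 40° / sin 17°
V₂ = 68.0 × 0.6428/0.2924 = 150 knots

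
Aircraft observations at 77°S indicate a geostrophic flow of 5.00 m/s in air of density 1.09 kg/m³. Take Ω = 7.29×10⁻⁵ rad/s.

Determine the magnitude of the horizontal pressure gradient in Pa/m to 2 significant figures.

Coriolis parameter at 77°S:
f = 2Ω sin φ = 2 × 7.29×10⁻⁵ × sin 77° = 1.42×10⁻⁴ s⁻¹
Geostrophic balance rearranged: |∂P/∂n| = f ρ V_g
|∂P/∂n| = 1.42×10⁻⁴ × 1.09 × 5.00 = 7.74×10⁻⁴ Pa/m

7.7×10⁻⁴ Pa/m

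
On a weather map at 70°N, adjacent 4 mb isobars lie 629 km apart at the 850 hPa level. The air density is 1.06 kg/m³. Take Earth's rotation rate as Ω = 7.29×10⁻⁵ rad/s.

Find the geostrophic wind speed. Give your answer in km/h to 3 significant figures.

15.8 km/h

Coriolis parameter at 70°N:
f = 2Ω sin φ = 2 × 7.29×10⁻⁵ × sin 70° = 1.37×10⁻⁴ s⁻¹
Pressure gradient: |∂P/∂n| = 400 Pa / 629000 m = 6.36×10⁻⁴ Pa/m
Geostrophic balance (pressure-gradient force = Coriolis force):
V_g = (1/(fρ)) |∂P/∂n| = 6.36×10⁻⁴ / (1.37×10⁻⁴ × 1.06) = 4.38 m/s
Converting: 4.38 m/s × 3.6 = 15.8 km/h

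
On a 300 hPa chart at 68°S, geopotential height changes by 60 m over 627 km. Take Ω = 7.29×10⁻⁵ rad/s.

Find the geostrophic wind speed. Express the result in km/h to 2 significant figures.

Coriolis parameter at 68°S:
f = 2Ω sin φ = 2 × 7.29×10⁻⁵ × sin 68° = 1.35×10⁻⁴ s⁻¹
Height gradient: |∂Z/∂n| = 60 m / 627000 m = 9.57×10⁻⁵
On a pressure surface, geostrophic balance gives V_g = (g/f)|∂Z/∂n|:
V_g = 9.81 × 9.57×10⁻⁵ / 1.35×10⁻⁴ = 6.94 m/s
Converting: 6.94 m/s × 3.6 = 25 km/h

25 km/h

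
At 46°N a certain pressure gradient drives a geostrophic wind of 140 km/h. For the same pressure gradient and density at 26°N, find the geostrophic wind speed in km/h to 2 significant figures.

With the same pressure gradient and density, V_g ∝ 1/f ∝ 1/sin φ.
V₂ = V₁ · sin φ₁ / sin φ₂ = 140 × sin 46° / sin 26°
V₂ = 140 × 0.7193/0.4384 = 230 km/h

230 km/h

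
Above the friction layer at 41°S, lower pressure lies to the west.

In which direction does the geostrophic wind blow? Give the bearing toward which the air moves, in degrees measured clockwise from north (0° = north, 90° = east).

The pressure-gradient force points toward the west (bearing 270°).
Geostrophic balance: in the Southern Hemisphere the Coriolis force deflects motion to the left, so the geostrophic wind blows 90° to the left of the pressure-gradient force (low pressure on the right).
Rotating 270° by 90° counterclockwise gives 180° — the wind blows toward the south.

180°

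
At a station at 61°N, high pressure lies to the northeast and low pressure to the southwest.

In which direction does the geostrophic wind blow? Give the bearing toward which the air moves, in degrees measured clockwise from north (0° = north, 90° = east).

315°

The pressure-gradient force points toward the southwest (bearing 225°).
Geostrophic balance: in the Northern Hemisphere the Coriolis force deflects motion to the right, so the geostrophic wind blows 90° to the right of the pressure-gradient force (low pressure on the left).
Rotating 225° by 90° clockwise gives 315° — the wind blows toward the northwest.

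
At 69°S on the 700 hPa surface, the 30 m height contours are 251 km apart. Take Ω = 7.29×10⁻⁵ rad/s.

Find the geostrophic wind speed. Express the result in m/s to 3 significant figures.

Coriolis parameter at 69°S:
f = 2Ω sin φ = 2 × 7.29×10⁻⁵ × sin 69° = 1.36×10⁻⁴ s⁻¹
Height gradient: |∂Z/∂n| = 30 m / 251000 m = 1.20×10⁻⁴
On a pressure surface, geostrophic balance gives V_g = (g/f)|∂Z/∂n|:
V_g = 9.81 × 1.20×10⁻⁴ / 1.36×10⁻⁴ = 8.61 m/s

8.61 m/s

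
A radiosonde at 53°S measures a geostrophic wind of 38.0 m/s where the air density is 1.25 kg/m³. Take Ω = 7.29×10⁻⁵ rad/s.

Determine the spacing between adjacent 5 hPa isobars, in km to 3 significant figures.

90.4 km

Coriolis parameter at 53°S:
f = 2Ω sin φ = 2 × 7.29×10⁻⁵ × sin 53° = 1.16×10⁻⁴ s⁻¹
Geostrophic balance rearranged: |∂P/∂n| = f ρ V_g
|∂P/∂n| = 1.16×10⁻⁴ × 1.25 × 38.0 = 5.53×10⁻³ Pa/m
Isobar spacing: Δn = ΔP/|∂P/∂n| = 500 Pa / 5.53×10⁻³ Pa/m = 90400 m ≈ 90.4 km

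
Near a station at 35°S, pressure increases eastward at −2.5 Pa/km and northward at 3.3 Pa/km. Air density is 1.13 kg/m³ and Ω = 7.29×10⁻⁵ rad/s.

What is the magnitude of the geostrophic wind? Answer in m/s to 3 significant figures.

Coriolis parameter at 35°S:
f = 2Ω sin φ = 2 × 7.29×10⁻⁵ × sin 35° = 8.36×10⁻⁵ s⁻¹
In the Southern Hemisphere f is negative: f = −8.36×10⁻⁵ s⁻¹.
Component geostrophic relations (x east, y north):
u_g = −(1/(fρ)) ∂P/∂y,  v_g = (1/(fρ)) ∂P/∂x
u_g = −(3.3×10⁻³)/(−8.36×10⁻⁵ × 1.13) = 34.9 m/s;  v_g = (−2.5×10⁻³)/(−8.36×10⁻⁵ × 1.13) = 26.5 m/s
|V_g| = √(u_g² + v_g²) = 43.8 m/s

43.8 m/s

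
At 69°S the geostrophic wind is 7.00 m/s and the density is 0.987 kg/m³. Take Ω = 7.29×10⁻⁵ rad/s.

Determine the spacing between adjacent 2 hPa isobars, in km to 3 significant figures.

213 km

Coriolis parameter at 69°S:
f = 2Ω sin φ = 2 × 7.29×10⁻⁵ × sin 69° = 1.36×10⁻⁴ s⁻¹
Geostrophic balance rearranged: |∂P/∂n| = f ρ V_g
|∂P/∂n| = 1.36×10⁻⁴ × 0.987 × 7.00 = 9.40×10⁻⁴ Pa/m
Isobar spacing: Δn = ΔP/|∂P/∂n| = 200 Pa / 9.40×10⁻⁴ Pa/m = 212670 m ≈ 213 km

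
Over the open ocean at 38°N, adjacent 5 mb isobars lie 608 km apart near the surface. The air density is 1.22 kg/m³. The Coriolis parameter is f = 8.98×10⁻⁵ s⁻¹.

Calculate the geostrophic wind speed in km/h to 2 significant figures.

Pressure gradient: |∂P/∂n| = 500 Pa / 608000 m = 8.22×10⁻⁴ Pa/m
Geostrophic balance (pressure-gradient force = Coriolis force):
V_g = (1/(fρ)) |∂P/∂n| = 8.22×10⁻⁴ / (8.98×10⁻⁵ × 1.22) = 7.51 m/s
Converting: 7.51 m/s × 3.6 = 27 km/h

27 km/h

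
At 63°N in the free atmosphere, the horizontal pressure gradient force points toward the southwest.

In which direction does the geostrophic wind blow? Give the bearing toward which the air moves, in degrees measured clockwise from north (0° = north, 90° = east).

The pressure-gradient force points toward the southwest (bearing 225°).
Geostrophic balance: in the Northern Hemisphere the Coriolis force deflects motion to the right, so the geostrophic wind blows 90° to the right of the pressure-gradient force (low pressure on the left).
Rotating 225° by 90° clockwise gives 315° — the wind blows toward the northwest.

315°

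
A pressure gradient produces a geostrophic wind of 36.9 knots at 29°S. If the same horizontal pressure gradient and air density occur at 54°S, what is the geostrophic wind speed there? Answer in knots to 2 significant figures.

With the same pressure gradient and density, V_g ∝ 1/f ∝ 1/sin φ.
V₂ = V₁ · sin φ₁ / sin φ₂ = 36.9 × sin 29° / sin 54°
V₂ = 36.9 × 0.4848/0.8090 = 22 knots

22 knots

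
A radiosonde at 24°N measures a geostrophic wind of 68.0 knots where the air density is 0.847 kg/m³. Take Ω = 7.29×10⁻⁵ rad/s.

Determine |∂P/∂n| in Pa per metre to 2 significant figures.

1.8×10⁻³ Pa/m

Coriolis parameter at 24°N:
f = 2Ω sin φ = 2 × 7.29×10⁻⁵ × sin 24° = 5.93×10⁻⁵ s⁻¹
Wind speed in SI: 68.0 knots = 35.0 m/s
Geostrophic balance rearranged: |∂P/∂n| = f ρ V_g
|∂P/∂n| = 5.93×10⁻⁵ × 0.847 × 35.0 = 1.76×10⁻³ Pa/m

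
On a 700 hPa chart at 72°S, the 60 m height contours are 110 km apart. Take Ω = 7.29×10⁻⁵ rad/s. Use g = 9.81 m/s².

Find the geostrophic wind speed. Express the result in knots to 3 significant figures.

Coriolis parameter at 72°S:
f = 2Ω sin φ = 2 × 7.29×10⁻⁵ × sin 72° = 1.39×10⁻⁴ s⁻¹
Height gradient: |∂Z/∂n| = 60 m / 110000 m = 5.45×10⁻⁴
On a pressure surface, geostrophic balance gives V_g = (g/f)|∂Z/∂n|:
V_g = 9.81 × 5.45×10⁻⁴ / 1.39×10⁻⁴ = 38.6 m/s
Converting: 38.6 m/s × 1.944 = 75.0 knots

75.0 knots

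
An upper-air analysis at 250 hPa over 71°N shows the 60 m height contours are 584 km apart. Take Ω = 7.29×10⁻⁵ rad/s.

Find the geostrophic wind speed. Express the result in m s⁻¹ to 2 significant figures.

7.3 m s⁻¹

Coriolis parameter at 71°N:
f = 2Ω sin φ = 2 × 7.29×10⁻⁵ × sin 71° = 1.38×10⁻⁴ s⁻¹
Height gradient: |∂Z/∂n| = 60 m / 584000 m = 1.03×10⁻⁴
On a pressure surface, geostrophic balance gives V_g = (g/f)|∂Z/∂n|:
V_g = 9.81 × 1.03×10⁻⁴ / 1.38×10⁻⁴ = 7.31 m/s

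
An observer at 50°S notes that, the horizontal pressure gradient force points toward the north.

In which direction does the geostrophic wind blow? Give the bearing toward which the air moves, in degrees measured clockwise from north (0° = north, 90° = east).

270°

The pressure-gradient force points toward the north (bearing 000°).
Geostrophic balance: in the Southern Hemisphere the Coriolis force deflects motion to the left, so the geostrophic wind blows 90° to the left of the pressure-gradient force (low pressure on the right).
Rotating 000° by 90° counterclockwise gives 270° — the wind blows toward the west.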